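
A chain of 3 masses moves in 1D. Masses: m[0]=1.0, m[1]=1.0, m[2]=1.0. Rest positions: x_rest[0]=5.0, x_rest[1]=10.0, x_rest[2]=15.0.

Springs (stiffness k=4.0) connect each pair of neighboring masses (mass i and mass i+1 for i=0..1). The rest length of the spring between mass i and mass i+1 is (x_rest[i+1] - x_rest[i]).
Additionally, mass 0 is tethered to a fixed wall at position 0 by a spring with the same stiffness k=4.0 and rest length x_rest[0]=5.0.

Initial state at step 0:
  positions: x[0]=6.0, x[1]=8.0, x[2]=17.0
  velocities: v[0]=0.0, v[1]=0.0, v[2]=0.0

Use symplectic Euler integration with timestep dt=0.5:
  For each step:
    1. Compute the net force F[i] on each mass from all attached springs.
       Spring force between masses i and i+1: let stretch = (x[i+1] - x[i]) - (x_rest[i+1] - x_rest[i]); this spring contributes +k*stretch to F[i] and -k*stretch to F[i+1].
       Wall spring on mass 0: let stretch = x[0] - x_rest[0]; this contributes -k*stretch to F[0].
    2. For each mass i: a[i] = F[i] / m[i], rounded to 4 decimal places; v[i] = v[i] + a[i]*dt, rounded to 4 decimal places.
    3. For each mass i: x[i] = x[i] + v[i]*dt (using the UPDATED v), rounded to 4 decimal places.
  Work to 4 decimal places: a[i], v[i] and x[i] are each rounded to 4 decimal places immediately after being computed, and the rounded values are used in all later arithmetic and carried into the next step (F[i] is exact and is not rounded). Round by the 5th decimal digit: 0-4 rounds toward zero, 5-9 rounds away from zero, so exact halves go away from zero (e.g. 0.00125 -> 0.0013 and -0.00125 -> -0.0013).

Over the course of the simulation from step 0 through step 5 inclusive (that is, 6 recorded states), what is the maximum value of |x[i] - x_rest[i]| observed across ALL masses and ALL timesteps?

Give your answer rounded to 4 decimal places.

Answer: 5.0000

Derivation:
Step 0: x=[6.0000 8.0000 17.0000] v=[0.0000 0.0000 0.0000]
Step 1: x=[2.0000 15.0000 13.0000] v=[-8.0000 14.0000 -8.0000]
Step 2: x=[9.0000 7.0000 16.0000] v=[14.0000 -16.0000 6.0000]
Step 3: x=[5.0000 10.0000 15.0000] v=[-8.0000 6.0000 -2.0000]
Step 4: x=[1.0000 13.0000 14.0000] v=[-8.0000 6.0000 -2.0000]
Step 5: x=[8.0000 5.0000 17.0000] v=[14.0000 -16.0000 6.0000]
Max displacement = 5.0000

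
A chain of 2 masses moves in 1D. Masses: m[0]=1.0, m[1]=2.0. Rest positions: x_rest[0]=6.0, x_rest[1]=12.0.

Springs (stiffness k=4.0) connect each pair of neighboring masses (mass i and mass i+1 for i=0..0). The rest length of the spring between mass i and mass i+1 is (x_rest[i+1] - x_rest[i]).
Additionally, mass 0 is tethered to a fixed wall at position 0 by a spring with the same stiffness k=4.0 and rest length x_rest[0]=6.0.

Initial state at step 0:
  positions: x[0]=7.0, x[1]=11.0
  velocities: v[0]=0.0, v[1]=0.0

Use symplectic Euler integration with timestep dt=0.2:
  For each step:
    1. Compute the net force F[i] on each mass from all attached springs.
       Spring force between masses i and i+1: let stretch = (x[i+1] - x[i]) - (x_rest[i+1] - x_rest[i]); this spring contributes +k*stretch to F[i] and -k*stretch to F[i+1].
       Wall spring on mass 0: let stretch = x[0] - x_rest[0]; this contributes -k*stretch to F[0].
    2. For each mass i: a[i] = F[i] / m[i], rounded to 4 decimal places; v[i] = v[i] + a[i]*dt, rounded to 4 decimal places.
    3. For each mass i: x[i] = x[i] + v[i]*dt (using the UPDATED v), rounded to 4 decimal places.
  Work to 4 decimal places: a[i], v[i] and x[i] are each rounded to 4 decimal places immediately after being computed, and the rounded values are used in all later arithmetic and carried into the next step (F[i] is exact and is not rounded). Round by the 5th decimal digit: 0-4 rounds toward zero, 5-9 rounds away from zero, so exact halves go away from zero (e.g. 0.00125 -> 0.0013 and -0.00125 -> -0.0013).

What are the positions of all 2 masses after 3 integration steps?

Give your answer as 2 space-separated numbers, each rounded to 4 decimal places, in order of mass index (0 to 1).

Step 0: x=[7.0000 11.0000] v=[0.0000 0.0000]
Step 1: x=[6.5200 11.1600] v=[-2.4000 0.8000]
Step 2: x=[5.7392 11.4288] v=[-3.9040 1.3440]
Step 3: x=[4.9505 11.7224] v=[-3.9437 1.4682]

Answer: 4.9505 11.7224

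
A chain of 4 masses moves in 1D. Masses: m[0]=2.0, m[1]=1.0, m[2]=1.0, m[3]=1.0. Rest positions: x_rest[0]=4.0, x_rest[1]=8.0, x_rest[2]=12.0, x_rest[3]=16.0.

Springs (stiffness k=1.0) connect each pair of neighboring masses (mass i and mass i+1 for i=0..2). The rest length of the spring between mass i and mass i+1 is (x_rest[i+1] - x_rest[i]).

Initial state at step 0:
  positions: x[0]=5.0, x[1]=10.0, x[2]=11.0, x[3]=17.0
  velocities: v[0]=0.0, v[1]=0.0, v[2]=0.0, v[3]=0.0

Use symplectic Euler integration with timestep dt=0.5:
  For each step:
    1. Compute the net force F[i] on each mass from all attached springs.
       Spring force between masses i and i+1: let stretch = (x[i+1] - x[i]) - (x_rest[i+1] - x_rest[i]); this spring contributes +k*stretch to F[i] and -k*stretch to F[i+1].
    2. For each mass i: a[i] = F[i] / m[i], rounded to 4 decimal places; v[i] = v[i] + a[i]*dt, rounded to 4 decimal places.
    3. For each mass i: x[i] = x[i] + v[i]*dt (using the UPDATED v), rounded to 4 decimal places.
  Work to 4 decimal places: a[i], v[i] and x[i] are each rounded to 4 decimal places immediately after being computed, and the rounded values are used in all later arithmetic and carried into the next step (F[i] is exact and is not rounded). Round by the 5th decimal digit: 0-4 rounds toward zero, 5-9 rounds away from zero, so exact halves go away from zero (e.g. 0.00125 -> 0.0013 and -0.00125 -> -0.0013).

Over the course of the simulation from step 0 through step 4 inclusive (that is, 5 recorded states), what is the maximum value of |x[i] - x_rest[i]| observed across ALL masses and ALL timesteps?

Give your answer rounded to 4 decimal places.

Step 0: x=[5.0000 10.0000 11.0000 17.0000] v=[0.0000 0.0000 0.0000 0.0000]
Step 1: x=[5.1250 9.0000 12.2500 16.5000] v=[0.2500 -2.0000 2.5000 -1.0000]
Step 2: x=[5.2344 7.8438 13.7500 15.9375] v=[0.2188 -2.3125 3.0000 -1.1250]
Step 3: x=[5.1700 7.5118 14.3204 15.8281] v=[-0.1289 -0.6641 1.1407 -0.2188]
Step 4: x=[4.8983 8.2965 13.5655 16.3418] v=[-0.5435 1.5693 -1.5098 1.0274]
Max displacement = 2.3204

Answer: 2.3204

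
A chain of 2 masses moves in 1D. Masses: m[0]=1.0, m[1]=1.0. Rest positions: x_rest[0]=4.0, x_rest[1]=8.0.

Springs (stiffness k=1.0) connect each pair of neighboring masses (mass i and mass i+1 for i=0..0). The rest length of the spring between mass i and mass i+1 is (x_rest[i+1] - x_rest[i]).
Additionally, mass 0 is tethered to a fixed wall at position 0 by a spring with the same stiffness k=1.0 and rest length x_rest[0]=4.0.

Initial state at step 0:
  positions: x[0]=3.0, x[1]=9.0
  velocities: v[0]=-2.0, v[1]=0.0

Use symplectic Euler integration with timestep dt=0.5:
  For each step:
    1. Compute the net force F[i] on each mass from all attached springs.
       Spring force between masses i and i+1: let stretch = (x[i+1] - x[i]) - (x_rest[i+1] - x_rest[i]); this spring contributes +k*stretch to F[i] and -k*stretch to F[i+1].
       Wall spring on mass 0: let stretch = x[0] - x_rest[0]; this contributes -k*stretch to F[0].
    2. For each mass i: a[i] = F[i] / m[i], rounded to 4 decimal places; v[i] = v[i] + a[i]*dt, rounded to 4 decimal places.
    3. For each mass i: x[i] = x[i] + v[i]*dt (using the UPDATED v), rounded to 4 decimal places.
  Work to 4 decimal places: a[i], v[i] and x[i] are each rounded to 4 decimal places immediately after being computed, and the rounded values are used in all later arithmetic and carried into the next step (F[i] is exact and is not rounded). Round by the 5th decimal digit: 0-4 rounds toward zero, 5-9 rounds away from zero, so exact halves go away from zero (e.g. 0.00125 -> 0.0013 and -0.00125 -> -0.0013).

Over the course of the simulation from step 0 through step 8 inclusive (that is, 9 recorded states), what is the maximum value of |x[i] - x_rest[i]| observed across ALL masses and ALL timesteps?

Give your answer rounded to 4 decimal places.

Answer: 2.1220

Derivation:
Step 0: x=[3.0000 9.0000] v=[-2.0000 0.0000]
Step 1: x=[2.7500 8.5000] v=[-0.5000 -1.0000]
Step 2: x=[3.2500 7.5625] v=[1.0000 -1.8750]
Step 3: x=[4.0157 6.5469] v=[1.5313 -2.0313]
Step 4: x=[4.4103 5.8985] v=[0.7891 -1.2969]
Step 5: x=[4.0743 5.8780] v=[-0.6720 -0.0410]
Step 6: x=[3.1707 6.4066] v=[-1.8073 1.0572]
Step 7: x=[2.2834 7.1263] v=[-1.7747 1.4393]
Step 8: x=[2.0359 7.6353] v=[-0.4950 1.0179]
Max displacement = 2.1220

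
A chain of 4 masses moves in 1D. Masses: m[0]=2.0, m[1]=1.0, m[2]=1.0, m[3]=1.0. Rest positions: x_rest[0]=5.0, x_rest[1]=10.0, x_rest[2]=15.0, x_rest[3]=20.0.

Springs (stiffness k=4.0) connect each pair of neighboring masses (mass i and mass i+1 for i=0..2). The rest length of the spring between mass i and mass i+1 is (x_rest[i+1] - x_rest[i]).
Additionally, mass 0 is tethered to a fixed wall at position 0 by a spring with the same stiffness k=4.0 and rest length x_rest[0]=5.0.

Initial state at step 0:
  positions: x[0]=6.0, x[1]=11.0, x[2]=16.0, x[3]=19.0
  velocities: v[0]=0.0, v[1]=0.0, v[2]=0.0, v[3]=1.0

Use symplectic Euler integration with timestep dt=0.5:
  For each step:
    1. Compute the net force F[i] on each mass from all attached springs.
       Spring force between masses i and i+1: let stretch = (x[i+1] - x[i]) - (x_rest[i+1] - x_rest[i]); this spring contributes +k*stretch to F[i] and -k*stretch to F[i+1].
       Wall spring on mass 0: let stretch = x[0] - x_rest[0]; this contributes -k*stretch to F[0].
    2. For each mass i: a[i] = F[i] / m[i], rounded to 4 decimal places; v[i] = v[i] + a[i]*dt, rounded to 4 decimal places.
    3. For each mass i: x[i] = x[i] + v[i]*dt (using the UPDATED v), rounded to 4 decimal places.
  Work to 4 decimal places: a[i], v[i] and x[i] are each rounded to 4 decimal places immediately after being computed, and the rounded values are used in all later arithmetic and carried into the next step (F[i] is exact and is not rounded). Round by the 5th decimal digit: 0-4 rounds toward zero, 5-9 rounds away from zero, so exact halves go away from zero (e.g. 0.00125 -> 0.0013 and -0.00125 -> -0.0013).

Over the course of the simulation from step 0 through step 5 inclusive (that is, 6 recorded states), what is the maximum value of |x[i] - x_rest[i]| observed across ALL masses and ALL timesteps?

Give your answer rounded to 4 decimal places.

Answer: 1.5000

Derivation:
Step 0: x=[6.0000 11.0000 16.0000 19.0000] v=[0.0000 0.0000 0.0000 1.0000]
Step 1: x=[5.5000 11.0000 14.0000 21.5000] v=[-1.0000 0.0000 -4.0000 5.0000]
Step 2: x=[5.0000 8.5000 16.5000 21.5000] v=[-1.0000 -5.0000 5.0000 0.0000]
Step 3: x=[3.7500 10.5000 16.0000 21.5000] v=[-2.5000 4.0000 -1.0000 0.0000]
Step 4: x=[4.0000 11.2500 15.5000 21.0000] v=[0.5000 1.5000 -1.0000 -1.0000]
Step 5: x=[5.8750 9.0000 16.2500 20.0000] v=[3.7500 -4.5000 1.5000 -2.0000]
Max displacement = 1.5000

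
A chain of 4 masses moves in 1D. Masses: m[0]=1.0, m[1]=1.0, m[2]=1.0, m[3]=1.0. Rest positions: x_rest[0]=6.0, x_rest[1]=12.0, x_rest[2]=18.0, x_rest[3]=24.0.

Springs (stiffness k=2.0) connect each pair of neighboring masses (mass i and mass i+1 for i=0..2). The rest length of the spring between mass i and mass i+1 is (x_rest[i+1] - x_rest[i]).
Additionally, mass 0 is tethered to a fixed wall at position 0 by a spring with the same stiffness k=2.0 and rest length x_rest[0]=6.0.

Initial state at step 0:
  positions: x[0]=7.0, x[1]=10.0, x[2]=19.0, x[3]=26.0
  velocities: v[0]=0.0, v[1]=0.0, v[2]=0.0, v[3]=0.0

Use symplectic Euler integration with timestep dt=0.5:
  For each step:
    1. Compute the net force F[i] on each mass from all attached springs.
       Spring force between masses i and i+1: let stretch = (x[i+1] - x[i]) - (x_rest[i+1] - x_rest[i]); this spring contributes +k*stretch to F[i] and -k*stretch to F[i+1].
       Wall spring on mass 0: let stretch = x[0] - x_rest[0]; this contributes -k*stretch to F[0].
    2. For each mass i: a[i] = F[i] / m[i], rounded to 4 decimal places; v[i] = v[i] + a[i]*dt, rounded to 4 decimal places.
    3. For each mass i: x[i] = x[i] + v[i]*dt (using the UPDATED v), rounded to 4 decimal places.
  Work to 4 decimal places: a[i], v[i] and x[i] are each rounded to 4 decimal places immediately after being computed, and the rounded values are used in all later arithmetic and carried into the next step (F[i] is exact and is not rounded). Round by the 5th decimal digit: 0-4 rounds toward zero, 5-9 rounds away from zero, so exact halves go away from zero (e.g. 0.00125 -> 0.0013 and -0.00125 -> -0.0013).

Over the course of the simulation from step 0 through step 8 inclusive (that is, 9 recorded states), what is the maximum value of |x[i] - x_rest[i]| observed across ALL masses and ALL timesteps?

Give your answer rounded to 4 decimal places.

Answer: 2.6875

Derivation:
Step 0: x=[7.0000 10.0000 19.0000 26.0000] v=[0.0000 0.0000 0.0000 0.0000]
Step 1: x=[5.0000 13.0000 18.0000 25.5000] v=[-4.0000 6.0000 -2.0000 -1.0000]
Step 2: x=[4.5000 14.5000 18.2500 24.2500] v=[-1.0000 3.0000 0.5000 -2.5000]
Step 3: x=[6.7500 12.8750 19.6250 23.0000] v=[4.5000 -3.2500 2.7500 -2.5000]
Step 4: x=[8.6875 11.5625 19.3125 23.0625] v=[3.8750 -2.6250 -0.6250 0.1250]
Step 5: x=[7.7188 12.6875 17.0000 24.2500] v=[-1.9375 2.2500 -4.6250 2.3750]
Step 6: x=[5.3750 13.4844 16.1563 24.8125] v=[-4.6876 1.5938 -1.6875 1.1250]
Step 7: x=[4.3984 11.5626 18.3047 24.0469] v=[-1.9532 -3.8437 4.2968 -1.5312]
Step 8: x=[4.8047 9.4297 19.9532 23.4102] v=[0.8126 -4.2658 3.2969 -1.2734]
Max displacement = 2.6875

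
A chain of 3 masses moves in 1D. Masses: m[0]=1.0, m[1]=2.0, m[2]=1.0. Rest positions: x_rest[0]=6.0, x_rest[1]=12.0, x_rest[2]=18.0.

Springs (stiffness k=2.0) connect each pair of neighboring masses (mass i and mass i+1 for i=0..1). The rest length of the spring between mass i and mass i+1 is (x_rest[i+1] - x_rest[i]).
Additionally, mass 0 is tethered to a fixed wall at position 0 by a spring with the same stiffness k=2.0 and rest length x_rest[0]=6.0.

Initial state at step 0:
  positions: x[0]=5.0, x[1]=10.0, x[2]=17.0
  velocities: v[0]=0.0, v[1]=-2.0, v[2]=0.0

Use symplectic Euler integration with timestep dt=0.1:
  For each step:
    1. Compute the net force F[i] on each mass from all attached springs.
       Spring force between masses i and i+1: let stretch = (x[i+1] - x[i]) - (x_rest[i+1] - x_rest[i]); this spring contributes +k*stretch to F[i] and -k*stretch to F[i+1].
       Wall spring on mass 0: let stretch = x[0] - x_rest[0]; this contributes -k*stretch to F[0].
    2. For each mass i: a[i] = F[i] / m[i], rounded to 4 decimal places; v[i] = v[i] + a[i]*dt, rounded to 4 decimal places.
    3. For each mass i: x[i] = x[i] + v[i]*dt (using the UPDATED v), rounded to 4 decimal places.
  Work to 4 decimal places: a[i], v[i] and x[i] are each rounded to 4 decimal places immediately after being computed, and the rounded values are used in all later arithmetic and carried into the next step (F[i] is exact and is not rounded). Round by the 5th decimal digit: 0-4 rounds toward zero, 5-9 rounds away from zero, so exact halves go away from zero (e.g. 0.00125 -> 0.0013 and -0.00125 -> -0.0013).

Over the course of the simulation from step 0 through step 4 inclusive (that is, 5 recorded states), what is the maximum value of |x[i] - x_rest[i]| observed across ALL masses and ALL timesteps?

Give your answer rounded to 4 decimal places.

Answer: 2.5698

Derivation:
Step 0: x=[5.0000 10.0000 17.0000] v=[0.0000 -2.0000 0.0000]
Step 1: x=[5.0000 9.8200 16.9800] v=[0.0000 -1.8000 -0.2000]
Step 2: x=[4.9964 9.6634 16.9368] v=[-0.0360 -1.5660 -0.4320]
Step 3: x=[4.9862 9.5329 16.8681] v=[-0.1019 -1.3054 -0.6867]
Step 4: x=[4.9672 9.4302 16.7727] v=[-0.1898 -1.0266 -0.9537]
Max displacement = 2.5698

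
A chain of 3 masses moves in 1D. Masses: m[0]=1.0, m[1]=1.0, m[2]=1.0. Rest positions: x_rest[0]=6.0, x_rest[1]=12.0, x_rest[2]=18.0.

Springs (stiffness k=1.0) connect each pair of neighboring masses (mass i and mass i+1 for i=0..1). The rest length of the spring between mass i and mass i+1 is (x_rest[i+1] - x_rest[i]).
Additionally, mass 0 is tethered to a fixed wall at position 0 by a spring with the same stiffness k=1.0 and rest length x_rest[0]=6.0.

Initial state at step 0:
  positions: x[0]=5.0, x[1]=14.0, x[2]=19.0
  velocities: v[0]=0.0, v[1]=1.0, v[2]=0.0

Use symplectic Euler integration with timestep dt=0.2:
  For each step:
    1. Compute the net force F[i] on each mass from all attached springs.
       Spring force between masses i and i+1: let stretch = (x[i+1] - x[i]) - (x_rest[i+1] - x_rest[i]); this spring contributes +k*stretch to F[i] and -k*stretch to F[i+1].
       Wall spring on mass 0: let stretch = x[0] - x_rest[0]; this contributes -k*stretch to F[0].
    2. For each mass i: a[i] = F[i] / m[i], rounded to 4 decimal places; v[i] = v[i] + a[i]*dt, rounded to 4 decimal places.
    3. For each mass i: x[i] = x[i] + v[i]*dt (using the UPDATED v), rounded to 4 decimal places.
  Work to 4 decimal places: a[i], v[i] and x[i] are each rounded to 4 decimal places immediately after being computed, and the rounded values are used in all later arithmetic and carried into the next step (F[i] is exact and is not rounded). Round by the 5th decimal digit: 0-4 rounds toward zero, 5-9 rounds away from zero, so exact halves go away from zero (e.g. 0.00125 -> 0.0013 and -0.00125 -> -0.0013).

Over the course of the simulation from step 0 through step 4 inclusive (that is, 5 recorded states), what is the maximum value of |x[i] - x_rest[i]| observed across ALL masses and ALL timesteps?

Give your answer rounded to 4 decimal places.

Answer: 2.0400

Derivation:
Step 0: x=[5.0000 14.0000 19.0000] v=[0.0000 1.0000 0.0000]
Step 1: x=[5.1600 14.0400 19.0400] v=[0.8000 0.2000 0.2000]
Step 2: x=[5.4688 13.9248 19.1200] v=[1.5440 -0.5760 0.4000]
Step 3: x=[5.8971 13.6792 19.2322] v=[2.1414 -1.2282 0.5610]
Step 4: x=[6.4008 13.3444 19.3623] v=[2.5184 -1.6740 0.6504]
Max displacement = 2.0400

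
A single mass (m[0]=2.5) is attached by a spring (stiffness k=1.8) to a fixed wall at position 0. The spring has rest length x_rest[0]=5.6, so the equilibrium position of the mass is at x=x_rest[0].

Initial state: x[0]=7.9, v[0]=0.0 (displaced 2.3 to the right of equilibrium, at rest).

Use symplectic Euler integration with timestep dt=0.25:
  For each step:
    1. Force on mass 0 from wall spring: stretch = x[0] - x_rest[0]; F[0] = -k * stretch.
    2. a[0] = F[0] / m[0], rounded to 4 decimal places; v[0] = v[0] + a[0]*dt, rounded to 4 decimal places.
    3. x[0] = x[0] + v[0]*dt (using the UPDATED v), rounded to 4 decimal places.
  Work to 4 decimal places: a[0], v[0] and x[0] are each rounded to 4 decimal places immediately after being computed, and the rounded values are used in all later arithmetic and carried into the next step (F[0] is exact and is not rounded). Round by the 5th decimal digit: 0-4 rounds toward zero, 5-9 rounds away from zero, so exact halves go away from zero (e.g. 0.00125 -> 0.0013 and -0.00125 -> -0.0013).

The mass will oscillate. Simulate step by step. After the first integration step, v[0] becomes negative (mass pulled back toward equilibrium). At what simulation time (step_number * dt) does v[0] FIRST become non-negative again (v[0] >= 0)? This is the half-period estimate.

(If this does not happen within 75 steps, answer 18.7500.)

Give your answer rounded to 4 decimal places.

Step 0: x=[7.9000] v=[0.0000]
Step 1: x=[7.7965] v=[-0.4140]
Step 2: x=[7.5942] v=[-0.8094]
Step 3: x=[7.3021] v=[-1.1684]
Step 4: x=[6.9334] v=[-1.4748]
Step 5: x=[6.5047] v=[-1.7148]
Step 6: x=[6.0353] v=[-1.8777]
Step 7: x=[5.5463] v=[-1.9561]
Step 8: x=[5.0597] v=[-1.9464]
Step 9: x=[4.5974] v=[-1.8492]
Step 10: x=[4.1802] v=[-1.6687]
Step 11: x=[3.8269] v=[-1.4131]
Step 12: x=[3.5534] v=[-1.0940]
Step 13: x=[3.3720] v=[-0.7256]
Step 14: x=[3.2909] v=[-0.3246]
Step 15: x=[3.3137] v=[0.0911]
First v>=0 after going negative at step 15, time=3.7500

Answer: 3.7500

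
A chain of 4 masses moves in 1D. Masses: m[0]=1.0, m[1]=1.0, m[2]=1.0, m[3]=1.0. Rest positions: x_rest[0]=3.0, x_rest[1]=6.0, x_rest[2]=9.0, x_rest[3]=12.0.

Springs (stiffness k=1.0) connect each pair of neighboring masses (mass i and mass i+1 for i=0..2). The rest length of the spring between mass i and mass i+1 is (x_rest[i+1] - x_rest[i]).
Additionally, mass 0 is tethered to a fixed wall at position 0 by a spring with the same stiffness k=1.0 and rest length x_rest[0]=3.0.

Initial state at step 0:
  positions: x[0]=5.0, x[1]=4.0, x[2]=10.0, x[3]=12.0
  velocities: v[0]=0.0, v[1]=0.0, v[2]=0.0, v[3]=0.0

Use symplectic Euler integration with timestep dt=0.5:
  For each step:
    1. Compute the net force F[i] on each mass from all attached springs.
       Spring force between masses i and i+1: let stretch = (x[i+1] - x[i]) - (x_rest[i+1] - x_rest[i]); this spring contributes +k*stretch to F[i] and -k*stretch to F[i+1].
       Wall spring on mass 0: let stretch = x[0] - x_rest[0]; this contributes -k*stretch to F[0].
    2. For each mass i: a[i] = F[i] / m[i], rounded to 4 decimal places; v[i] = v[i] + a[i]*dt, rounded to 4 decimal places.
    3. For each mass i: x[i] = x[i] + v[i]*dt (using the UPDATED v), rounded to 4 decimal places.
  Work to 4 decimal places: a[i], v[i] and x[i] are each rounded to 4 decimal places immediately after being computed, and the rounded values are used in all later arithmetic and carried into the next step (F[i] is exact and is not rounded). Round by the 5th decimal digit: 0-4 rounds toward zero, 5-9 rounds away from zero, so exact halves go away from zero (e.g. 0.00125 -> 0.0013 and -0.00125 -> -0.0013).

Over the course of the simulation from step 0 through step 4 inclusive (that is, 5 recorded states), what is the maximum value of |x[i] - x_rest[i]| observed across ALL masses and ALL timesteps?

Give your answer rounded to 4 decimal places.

Step 0: x=[5.0000 4.0000 10.0000 12.0000] v=[0.0000 0.0000 0.0000 0.0000]
Step 1: x=[3.5000 5.7500 9.0000 12.2500] v=[-3.0000 3.5000 -2.0000 0.5000]
Step 2: x=[1.6875 7.7500 8.0000 12.4375] v=[-3.6250 4.0000 -2.0000 0.3750]
Step 3: x=[0.9688 8.2969 8.0469 12.2656] v=[-1.4375 1.0938 0.0938 -0.3438]
Step 4: x=[1.8399 6.9493 9.2110 11.7890] v=[1.7422 -2.6953 2.3282 -0.9532]
Max displacement = 2.2969

Answer: 2.2969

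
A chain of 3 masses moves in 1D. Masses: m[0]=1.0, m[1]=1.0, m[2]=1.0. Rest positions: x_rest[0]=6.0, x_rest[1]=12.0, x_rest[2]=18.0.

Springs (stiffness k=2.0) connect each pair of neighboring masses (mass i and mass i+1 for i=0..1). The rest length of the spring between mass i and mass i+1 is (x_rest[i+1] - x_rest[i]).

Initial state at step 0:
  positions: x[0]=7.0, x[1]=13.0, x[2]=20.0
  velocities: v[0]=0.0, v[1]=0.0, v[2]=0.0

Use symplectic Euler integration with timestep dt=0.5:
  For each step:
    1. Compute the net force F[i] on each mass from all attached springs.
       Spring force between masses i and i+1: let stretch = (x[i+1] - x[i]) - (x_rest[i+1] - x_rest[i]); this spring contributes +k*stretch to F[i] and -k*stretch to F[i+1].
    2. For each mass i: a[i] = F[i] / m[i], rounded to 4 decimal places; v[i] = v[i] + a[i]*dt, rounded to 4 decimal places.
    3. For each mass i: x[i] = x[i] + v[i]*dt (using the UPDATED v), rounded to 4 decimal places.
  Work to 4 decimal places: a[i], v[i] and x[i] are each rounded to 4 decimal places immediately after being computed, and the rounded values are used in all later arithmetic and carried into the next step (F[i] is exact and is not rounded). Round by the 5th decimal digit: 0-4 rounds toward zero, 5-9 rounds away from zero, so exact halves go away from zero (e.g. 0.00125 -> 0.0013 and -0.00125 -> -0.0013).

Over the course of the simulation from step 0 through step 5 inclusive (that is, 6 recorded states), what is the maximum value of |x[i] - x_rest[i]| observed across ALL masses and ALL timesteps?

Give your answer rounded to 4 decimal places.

Step 0: x=[7.0000 13.0000 20.0000] v=[0.0000 0.0000 0.0000]
Step 1: x=[7.0000 13.5000 19.5000] v=[0.0000 1.0000 -1.0000]
Step 2: x=[7.2500 13.7500 19.0000] v=[0.5000 0.5000 -1.0000]
Step 3: x=[7.7500 13.3750 18.8750] v=[1.0000 -0.7500 -0.2500]
Step 4: x=[8.0625 12.9375 19.0000] v=[0.6250 -0.8750 0.2500]
Step 5: x=[7.8125 13.0938 19.0938] v=[-0.5000 0.3125 0.1875]
Max displacement = 2.0625

Answer: 2.0625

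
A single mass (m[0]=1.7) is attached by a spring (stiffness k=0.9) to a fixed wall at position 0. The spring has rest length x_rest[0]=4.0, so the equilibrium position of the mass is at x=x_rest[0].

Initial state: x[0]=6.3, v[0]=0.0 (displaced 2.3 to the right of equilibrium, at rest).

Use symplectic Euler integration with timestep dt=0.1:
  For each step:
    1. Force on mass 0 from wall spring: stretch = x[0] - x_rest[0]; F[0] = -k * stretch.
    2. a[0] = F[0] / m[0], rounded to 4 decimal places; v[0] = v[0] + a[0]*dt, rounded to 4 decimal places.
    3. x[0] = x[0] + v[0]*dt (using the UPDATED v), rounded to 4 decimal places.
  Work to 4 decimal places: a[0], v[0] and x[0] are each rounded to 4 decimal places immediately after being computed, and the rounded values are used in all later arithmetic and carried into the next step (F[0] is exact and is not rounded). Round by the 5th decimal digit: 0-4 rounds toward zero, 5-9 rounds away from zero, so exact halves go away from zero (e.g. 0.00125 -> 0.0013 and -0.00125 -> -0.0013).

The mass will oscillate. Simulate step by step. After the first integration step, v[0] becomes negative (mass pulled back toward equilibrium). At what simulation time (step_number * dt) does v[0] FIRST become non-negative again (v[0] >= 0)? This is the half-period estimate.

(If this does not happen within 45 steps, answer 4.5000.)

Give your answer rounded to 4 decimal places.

Answer: 4.4000

Derivation:
Step 0: x=[6.3000] v=[0.0000]
Step 1: x=[6.2878] v=[-0.1218]
Step 2: x=[6.2635] v=[-0.2429]
Step 3: x=[6.2272] v=[-0.3627]
Step 4: x=[6.1791] v=[-0.4806]
Step 5: x=[6.1195] v=[-0.5960]
Step 6: x=[6.0487] v=[-0.7082]
Step 7: x=[5.9670] v=[-0.8167]
Step 8: x=[5.8749] v=[-0.9208]
Step 9: x=[5.7729] v=[-1.0201]
Step 10: x=[5.6615] v=[-1.1140]
Step 11: x=[5.5413] v=[-1.2020]
Step 12: x=[5.4129] v=[-1.2836]
Step 13: x=[5.2771] v=[-1.3584]
Step 14: x=[5.1345] v=[-1.4260]
Step 15: x=[4.9859] v=[-1.4861]
Step 16: x=[4.8321] v=[-1.5383]
Step 17: x=[4.6739] v=[-1.5824]
Step 18: x=[4.5121] v=[-1.6181]
Step 19: x=[4.3476] v=[-1.6452]
Step 20: x=[4.1812] v=[-1.6636]
Step 21: x=[4.0139] v=[-1.6732]
Step 22: x=[3.8465] v=[-1.6739]
Step 23: x=[3.6799] v=[-1.6658]
Step 24: x=[3.5150] v=[-1.6489]
Step 25: x=[3.3527] v=[-1.6232]
Step 26: x=[3.1938] v=[-1.5889]
Step 27: x=[3.0392] v=[-1.5462]
Step 28: x=[2.8897] v=[-1.4953]
Step 29: x=[2.7461] v=[-1.4365]
Step 30: x=[2.6091] v=[-1.3701]
Step 31: x=[2.4795] v=[-1.2965]
Step 32: x=[2.3579] v=[-1.2160]
Step 33: x=[2.2450] v=[-1.1291]
Step 34: x=[2.1414] v=[-1.0362]
Step 35: x=[2.0476] v=[-0.9378]
Step 36: x=[1.9642] v=[-0.8344]
Step 37: x=[1.8915] v=[-0.7266]
Step 38: x=[1.8300] v=[-0.6150]
Step 39: x=[1.7800] v=[-0.5001]
Step 40: x=[1.7417] v=[-0.3826]
Step 41: x=[1.7154] v=[-0.2630]
Step 42: x=[1.7012] v=[-0.1421]
Step 43: x=[1.6992] v=[-0.0204]
Step 44: x=[1.7093] v=[0.1014]
First v>=0 after going negative at step 44, time=4.4000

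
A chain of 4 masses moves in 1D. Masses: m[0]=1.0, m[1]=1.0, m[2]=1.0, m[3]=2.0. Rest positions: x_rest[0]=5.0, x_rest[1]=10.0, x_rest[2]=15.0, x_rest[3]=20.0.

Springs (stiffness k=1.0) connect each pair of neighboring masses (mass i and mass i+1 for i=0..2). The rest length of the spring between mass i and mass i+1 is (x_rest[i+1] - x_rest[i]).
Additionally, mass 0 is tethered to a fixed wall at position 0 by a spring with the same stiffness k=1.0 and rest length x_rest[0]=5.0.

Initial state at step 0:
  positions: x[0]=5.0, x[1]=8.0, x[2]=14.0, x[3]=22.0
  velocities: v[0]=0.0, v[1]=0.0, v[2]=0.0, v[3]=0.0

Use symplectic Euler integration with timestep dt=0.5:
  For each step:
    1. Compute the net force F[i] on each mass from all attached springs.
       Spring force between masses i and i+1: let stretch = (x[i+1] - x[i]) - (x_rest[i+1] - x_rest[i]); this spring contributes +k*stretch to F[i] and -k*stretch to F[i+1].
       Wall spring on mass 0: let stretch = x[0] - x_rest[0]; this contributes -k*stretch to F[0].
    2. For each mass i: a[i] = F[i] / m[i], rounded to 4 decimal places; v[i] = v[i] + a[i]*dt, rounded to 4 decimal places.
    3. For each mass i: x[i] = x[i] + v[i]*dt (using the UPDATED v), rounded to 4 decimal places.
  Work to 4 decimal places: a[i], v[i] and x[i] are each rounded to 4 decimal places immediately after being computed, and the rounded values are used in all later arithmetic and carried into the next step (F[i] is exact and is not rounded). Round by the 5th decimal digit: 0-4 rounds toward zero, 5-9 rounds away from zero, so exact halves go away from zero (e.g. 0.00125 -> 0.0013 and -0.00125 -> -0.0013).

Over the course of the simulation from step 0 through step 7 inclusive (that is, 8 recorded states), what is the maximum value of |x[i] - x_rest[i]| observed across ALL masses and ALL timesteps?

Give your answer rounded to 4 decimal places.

Step 0: x=[5.0000 8.0000 14.0000 22.0000] v=[0.0000 0.0000 0.0000 0.0000]
Step 1: x=[4.5000 8.7500 14.5000 21.6250] v=[-1.0000 1.5000 1.0000 -0.7500]
Step 2: x=[3.9375 9.8750 15.3438 20.9844] v=[-1.1250 2.2500 1.6875 -1.2813]
Step 3: x=[3.8750 10.8829 16.2305 20.2637] v=[-0.1250 2.0157 1.7734 -1.4415]
Step 4: x=[4.5958 11.4757 16.7886 19.6638] v=[1.4415 1.1856 1.1162 -1.1998]
Step 5: x=[5.8876 11.6768 16.7373 19.3295] v=[2.5836 0.4021 -0.1027 -0.6686]
Step 6: x=[7.1548 11.6957 16.0689 19.2962] v=[2.5344 0.0378 -1.3369 -0.0667]
Step 7: x=[7.7686 11.6727 15.1140 19.4845] v=[1.2275 -0.0461 -1.9099 0.3765]
Max displacement = 2.7686

Answer: 2.7686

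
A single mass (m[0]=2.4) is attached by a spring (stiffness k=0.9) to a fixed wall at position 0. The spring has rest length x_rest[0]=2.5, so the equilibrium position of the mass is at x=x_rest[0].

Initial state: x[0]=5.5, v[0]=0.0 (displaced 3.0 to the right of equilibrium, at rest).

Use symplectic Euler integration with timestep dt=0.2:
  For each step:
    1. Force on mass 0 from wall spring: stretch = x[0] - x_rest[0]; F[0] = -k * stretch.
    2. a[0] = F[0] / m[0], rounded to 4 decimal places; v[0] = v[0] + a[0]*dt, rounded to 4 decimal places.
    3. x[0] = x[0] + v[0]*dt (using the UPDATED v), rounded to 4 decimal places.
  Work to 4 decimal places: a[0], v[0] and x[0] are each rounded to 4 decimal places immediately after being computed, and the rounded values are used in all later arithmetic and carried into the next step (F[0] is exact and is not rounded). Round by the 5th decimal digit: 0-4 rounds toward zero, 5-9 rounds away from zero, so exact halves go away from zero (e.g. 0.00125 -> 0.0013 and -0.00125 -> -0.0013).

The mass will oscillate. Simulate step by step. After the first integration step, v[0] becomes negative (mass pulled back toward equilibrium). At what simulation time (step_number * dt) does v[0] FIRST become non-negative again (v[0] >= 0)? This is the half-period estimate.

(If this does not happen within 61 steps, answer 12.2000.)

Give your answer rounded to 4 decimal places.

Step 0: x=[5.5000] v=[0.0000]
Step 1: x=[5.4550] v=[-0.2250]
Step 2: x=[5.3657] v=[-0.4466]
Step 3: x=[5.2334] v=[-0.6615]
Step 4: x=[5.0601] v=[-0.8665]
Step 5: x=[4.8484] v=[-1.0585]
Step 6: x=[4.6015] v=[-1.2346]
Step 7: x=[4.3231] v=[-1.3922]
Step 8: x=[4.0173] v=[-1.5289]
Step 9: x=[3.6888] v=[-1.6427]
Step 10: x=[3.3424] v=[-1.7319]
Step 11: x=[2.9834] v=[-1.7951]
Step 12: x=[2.6171] v=[-1.8314]
Step 13: x=[2.2491] v=[-1.8402]
Step 14: x=[1.8848] v=[-1.8214]
Step 15: x=[1.5297] v=[-1.7753]
Step 16: x=[1.1892] v=[-1.7025]
Step 17: x=[0.8684] v=[-1.6042]
Step 18: x=[0.5720] v=[-1.4818]
Step 19: x=[0.3046] v=[-1.3372]
Step 20: x=[0.0701] v=[-1.1725]
Step 21: x=[-0.1280] v=[-0.9903]
Step 22: x=[-0.2866] v=[-0.7932]
Step 23: x=[-0.4034] v=[-0.5842]
Step 24: x=[-0.4767] v=[-0.3664]
Step 25: x=[-0.5053] v=[-0.1431]
Step 26: x=[-0.4888] v=[0.0823]
First v>=0 after going negative at step 26, time=5.2000

Answer: 5.2000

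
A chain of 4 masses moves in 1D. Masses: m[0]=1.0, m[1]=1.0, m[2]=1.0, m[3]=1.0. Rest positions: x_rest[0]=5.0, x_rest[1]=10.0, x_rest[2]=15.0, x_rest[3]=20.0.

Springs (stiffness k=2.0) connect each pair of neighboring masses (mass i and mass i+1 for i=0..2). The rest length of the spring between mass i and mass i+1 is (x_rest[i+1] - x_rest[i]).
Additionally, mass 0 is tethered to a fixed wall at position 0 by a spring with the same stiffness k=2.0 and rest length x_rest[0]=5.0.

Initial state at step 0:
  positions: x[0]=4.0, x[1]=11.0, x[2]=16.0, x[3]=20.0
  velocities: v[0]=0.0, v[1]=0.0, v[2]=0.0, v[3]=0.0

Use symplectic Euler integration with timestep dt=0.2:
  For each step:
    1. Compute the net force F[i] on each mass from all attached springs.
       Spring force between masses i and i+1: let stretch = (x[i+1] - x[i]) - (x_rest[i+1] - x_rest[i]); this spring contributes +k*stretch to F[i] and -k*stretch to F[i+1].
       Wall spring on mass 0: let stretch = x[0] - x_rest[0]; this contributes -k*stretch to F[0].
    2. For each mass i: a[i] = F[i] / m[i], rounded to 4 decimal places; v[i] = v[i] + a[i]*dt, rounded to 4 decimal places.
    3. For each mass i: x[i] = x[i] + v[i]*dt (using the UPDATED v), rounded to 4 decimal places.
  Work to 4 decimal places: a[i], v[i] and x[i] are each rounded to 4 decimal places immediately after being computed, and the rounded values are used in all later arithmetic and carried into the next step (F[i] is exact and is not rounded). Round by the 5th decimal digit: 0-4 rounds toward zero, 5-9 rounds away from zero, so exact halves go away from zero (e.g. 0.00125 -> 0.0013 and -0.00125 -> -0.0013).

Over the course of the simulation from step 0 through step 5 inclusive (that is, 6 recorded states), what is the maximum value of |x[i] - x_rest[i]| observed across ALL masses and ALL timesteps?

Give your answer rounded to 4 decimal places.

Answer: 1.1008

Derivation:
Step 0: x=[4.0000 11.0000 16.0000 20.0000] v=[0.0000 0.0000 0.0000 0.0000]
Step 1: x=[4.2400 10.8400 15.9200 20.0800] v=[1.2000 -0.8000 -0.4000 0.4000]
Step 2: x=[4.6688 10.5584 15.7664 20.2272] v=[2.1440 -1.4080 -0.7680 0.7360]
Step 3: x=[5.1953 10.2223 15.5530 20.4175] v=[2.6323 -1.6806 -1.0669 0.9517]
Step 4: x=[5.7083 9.9105 15.3023 20.6187] v=[2.5650 -1.5591 -1.2534 1.0059]
Step 5: x=[6.1008 9.6938 15.0456 20.7946] v=[1.9626 -1.0833 -1.2836 0.8793]
Max displacement = 1.1008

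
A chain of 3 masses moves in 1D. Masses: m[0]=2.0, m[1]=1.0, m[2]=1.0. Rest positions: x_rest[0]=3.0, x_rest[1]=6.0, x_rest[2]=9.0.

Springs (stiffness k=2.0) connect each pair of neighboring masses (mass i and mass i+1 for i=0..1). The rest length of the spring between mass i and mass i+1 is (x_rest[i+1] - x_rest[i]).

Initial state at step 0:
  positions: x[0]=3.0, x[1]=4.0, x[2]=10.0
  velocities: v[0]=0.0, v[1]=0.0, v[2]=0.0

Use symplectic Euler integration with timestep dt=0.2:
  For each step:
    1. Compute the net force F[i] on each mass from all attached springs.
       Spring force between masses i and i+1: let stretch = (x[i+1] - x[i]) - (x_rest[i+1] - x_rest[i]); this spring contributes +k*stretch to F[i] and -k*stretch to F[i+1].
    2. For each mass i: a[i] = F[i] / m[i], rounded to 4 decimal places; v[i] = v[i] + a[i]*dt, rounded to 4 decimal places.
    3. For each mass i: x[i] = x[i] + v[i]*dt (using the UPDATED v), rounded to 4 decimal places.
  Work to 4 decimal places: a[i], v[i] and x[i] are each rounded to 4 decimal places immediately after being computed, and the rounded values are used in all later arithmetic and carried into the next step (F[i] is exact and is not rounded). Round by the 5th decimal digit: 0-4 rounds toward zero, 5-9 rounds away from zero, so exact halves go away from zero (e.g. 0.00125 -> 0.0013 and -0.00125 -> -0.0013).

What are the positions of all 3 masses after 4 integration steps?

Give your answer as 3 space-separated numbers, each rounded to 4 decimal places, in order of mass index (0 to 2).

Step 0: x=[3.0000 4.0000 10.0000] v=[0.0000 0.0000 0.0000]
Step 1: x=[2.9200 4.4000 9.7600] v=[-0.4000 2.0000 -1.2000]
Step 2: x=[2.7792 5.1104 9.3312] v=[-0.7040 3.5520 -2.1440]
Step 3: x=[2.6116 5.9720 8.8047] v=[-0.8378 4.3078 -2.6323]
Step 4: x=[2.4585 6.7913 8.2916] v=[-0.7657 4.0967 -2.5654]

Answer: 2.4585 6.7913 8.2916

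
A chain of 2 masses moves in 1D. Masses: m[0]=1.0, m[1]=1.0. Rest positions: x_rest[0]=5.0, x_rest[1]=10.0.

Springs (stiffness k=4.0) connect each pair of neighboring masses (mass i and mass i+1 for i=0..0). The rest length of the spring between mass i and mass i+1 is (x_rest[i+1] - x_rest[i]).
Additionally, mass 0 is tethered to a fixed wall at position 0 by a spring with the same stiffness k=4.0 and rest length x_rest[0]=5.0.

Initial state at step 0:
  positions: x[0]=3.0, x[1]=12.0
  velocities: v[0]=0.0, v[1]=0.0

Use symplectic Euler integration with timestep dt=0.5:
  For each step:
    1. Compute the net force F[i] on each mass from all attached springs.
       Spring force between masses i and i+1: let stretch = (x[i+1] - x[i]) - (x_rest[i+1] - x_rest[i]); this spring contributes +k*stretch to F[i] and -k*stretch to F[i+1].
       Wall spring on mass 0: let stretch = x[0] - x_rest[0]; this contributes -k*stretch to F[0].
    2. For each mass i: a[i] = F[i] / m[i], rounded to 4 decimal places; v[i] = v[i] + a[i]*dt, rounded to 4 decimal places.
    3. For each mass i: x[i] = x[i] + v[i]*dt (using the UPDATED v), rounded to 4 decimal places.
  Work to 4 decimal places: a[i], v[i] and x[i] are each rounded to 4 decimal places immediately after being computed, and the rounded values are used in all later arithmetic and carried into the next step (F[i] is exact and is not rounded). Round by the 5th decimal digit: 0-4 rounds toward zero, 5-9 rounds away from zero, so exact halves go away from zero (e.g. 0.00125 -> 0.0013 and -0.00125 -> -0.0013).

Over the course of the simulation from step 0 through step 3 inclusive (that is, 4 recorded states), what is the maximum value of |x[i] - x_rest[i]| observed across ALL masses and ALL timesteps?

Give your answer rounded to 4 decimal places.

Step 0: x=[3.0000 12.0000] v=[0.0000 0.0000]
Step 1: x=[9.0000 8.0000] v=[12.0000 -8.0000]
Step 2: x=[5.0000 10.0000] v=[-8.0000 4.0000]
Step 3: x=[1.0000 12.0000] v=[-8.0000 4.0000]
Max displacement = 4.0000

Answer: 4.0000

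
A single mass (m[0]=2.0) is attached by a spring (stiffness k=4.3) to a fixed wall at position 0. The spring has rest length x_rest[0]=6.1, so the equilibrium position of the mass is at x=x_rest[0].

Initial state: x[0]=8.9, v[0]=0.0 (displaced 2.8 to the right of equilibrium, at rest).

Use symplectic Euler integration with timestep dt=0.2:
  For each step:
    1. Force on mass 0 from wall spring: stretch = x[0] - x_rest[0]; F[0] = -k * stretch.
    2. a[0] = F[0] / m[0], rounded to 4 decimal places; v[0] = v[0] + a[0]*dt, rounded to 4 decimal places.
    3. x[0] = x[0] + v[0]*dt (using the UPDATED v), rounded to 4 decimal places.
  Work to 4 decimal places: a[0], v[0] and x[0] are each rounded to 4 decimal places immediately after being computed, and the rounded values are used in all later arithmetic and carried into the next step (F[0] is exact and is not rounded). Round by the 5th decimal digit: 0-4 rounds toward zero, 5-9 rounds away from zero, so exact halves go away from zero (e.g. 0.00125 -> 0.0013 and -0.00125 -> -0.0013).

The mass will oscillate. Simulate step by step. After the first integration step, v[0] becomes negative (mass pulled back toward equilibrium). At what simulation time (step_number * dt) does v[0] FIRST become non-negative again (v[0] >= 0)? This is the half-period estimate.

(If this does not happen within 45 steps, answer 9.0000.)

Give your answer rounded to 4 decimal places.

Step 0: x=[8.9000] v=[0.0000]
Step 1: x=[8.6592] v=[-1.2040]
Step 2: x=[8.1983] v=[-2.3045]
Step 3: x=[7.5569] v=[-3.2068]
Step 4: x=[6.7902] v=[-3.8333]
Step 5: x=[5.9642] v=[-4.1301]
Step 6: x=[5.1499] v=[-4.0717]
Step 7: x=[4.4173] v=[-3.6632]
Step 8: x=[3.8294] v=[-2.9396]
Step 9: x=[3.4368] v=[-1.9632]
Step 10: x=[3.2732] v=[-0.8180]
Step 11: x=[3.3527] v=[0.3975]
First v>=0 after going negative at step 11, time=2.2000

Answer: 2.2000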